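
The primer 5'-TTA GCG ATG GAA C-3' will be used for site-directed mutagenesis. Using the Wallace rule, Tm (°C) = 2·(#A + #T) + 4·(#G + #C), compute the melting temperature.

C=2, G=4, A=4, T=3
AT pairs contribute 7, GC pairs contribute 6.
Tm = 4·6 + 2·7 = 24 + 14 = 38°C

38°C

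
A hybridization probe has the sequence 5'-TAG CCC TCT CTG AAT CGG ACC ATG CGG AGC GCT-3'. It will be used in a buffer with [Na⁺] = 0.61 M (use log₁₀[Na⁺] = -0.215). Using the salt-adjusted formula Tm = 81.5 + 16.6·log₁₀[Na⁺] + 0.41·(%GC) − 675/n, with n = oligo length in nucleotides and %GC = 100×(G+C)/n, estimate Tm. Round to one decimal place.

82.3°C

Length n = 33. Base counts: C=11, A=6, G=9, T=7
G+C = 20, so %GC = 20/33 × 100 = 60.606%
Salt term: 16.6 × (-0.215) = -3.569
GC term: 0.41 × 60.606 = 24.848; length term: −675/33 = −20.455
Tm = 81.5 + (-3.569) + 24.848 − 20.455 = 82.324 → 82.3°C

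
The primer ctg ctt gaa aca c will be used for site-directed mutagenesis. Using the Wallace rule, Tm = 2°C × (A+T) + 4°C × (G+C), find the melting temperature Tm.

Counting bases: G=2, C=4, A=4, T=3
So N_AT = 7 and N_GC = 6.
Tm = 4·6 + 2·7 = 24 + 14 = 38°C

38°C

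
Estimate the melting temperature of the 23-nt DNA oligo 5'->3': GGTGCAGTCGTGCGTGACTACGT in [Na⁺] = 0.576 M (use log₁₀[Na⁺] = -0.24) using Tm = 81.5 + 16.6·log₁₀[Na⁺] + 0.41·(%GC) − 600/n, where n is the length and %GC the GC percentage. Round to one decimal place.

Length n = 23. Scanning the sequence gives C=5, G=9, A=3, T=6.
G+C = 14, so %GC = 14/23 × 100 = 60.87%
Salt term: 16.6 × (-0.24) = -3.984
GC term: 0.41 × 60.87 = 24.957; length term: −600/23 = −26.087
Tm = 81.5 + (-3.984) + 24.957 − 26.087 = 76.386 → 76.4°C

76.4°C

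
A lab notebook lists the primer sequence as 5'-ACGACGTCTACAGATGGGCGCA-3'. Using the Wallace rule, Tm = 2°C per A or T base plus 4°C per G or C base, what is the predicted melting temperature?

70°C

C=6, T=3, A=6, G=7
A+T = 9, G+C = 13
Tm = 4·13 + 2·9 = 52 + 18 = 70°C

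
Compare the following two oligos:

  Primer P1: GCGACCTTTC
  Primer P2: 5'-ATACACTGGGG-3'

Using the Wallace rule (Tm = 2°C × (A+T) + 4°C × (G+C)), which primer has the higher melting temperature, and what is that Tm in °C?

Primer P1: A+T=4, G+C=6 → Tm = 2(4)+4(6) = 32°C
Primer P2: A+T=5, G+C=6 → Tm = 2(5)+4(6) = 34°C
32°C vs 34°C → primer P2 is higher.

Primer P2, 34°C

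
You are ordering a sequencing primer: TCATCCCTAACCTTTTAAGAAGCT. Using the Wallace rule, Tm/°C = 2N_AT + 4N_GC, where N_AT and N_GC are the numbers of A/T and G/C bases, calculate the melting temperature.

Counting bases: A=7, C=7, T=8, G=2
So N_AT = 15 and N_GC = 9.
Tm = 4·9 + 2·15 = 36 + 30 = 66°C

66°C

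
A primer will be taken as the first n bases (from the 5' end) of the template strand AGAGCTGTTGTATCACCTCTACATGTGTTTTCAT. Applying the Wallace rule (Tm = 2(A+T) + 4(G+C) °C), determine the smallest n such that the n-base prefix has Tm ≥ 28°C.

First 9 bases: AGAGCTGTT → Tm = 26°C (< 28°C)
First 10 bases: AGAGCTGTTG → Tm = 30°C (≥ 28°C)
Each additional base adds 2°C (A/T) or 4°C (G/C), so Tm is non-decreasing in n; n = 10 is the first length to reach 28°C.

n = 10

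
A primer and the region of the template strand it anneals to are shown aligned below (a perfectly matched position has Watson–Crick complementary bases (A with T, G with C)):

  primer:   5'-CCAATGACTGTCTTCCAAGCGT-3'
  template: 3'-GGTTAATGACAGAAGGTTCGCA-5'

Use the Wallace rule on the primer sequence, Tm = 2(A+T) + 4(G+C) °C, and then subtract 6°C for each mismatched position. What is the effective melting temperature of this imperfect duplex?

Primer base counts: A=5, T=6, G=4, C=7 → A+T=11, G+C=11
Perfect-match Tm = 2(11) + 4(11) = 22 + 44 = 66°C
Mismatches (positions where the bases are not complementary): 1 (at position 6)
Effective Tm = 66 − 1×6 = 66 − 6 = 60°C

60°C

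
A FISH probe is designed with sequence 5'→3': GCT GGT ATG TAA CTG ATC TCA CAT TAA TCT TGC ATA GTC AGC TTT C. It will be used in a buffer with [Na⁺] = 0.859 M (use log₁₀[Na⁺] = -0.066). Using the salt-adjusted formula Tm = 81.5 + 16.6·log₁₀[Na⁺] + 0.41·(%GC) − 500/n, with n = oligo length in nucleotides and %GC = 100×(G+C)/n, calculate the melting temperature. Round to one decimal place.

85.6°C

Length n = 46. A=11, C=10, G=8, T=17
G+C = 18, so %GC = 18/46 × 100 = 39.13%
Salt term: 16.6 × (-0.066) = -1.096
GC term: 0.41 × 39.13 = 16.043; length term: −500/46 = −10.87
Tm = 81.5 + (-1.096) + 16.043 − 10.87 = 85.577 → 85.6°C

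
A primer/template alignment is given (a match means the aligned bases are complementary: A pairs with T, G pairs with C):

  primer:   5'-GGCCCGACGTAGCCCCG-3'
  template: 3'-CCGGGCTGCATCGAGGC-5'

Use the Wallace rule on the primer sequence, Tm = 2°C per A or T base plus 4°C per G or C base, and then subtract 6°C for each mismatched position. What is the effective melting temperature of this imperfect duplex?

56°C

Primer base counts: A=2, T=1, G=6, C=8 → A+T=3, G+C=14
Perfect-match Tm = 2(3) + 4(14) = 6 + 56 = 62°C
Mismatches (positions where the bases are not complementary): 1 (at position 14)
Effective Tm = 62 − 1×6 = 62 − 6 = 56°C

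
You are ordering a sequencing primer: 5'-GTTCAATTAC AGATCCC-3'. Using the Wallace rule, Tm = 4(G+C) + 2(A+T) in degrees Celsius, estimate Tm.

T=5, A=5, C=5, G=2
So N_AT = 10 and N_GC = 7.
Tm = 2(10) + 4(7) = 20 + 28 = 48°C

48°C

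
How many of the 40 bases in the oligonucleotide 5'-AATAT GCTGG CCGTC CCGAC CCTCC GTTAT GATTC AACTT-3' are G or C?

Counting bases: A=8, T=12, G=7, C=13
G+C = 7 + 13 = 20

20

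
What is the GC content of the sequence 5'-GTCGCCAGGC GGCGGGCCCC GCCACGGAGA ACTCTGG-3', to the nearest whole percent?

Base counts: G=15, A=5, T=3, C=14
G+C = 15 + 14 = 29 out of 37 bases
%GC = 29/37 × 100 = 78.38% ≈ 78%

78%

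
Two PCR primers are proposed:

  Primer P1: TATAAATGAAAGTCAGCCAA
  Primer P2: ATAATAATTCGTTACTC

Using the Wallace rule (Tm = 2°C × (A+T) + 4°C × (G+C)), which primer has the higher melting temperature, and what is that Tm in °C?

Primer P1, 52°C

Primer P1: A+T=14, G+C=6 → Tm = 2(14)+4(6) = 52°C
Primer P2: A+T=13, G+C=4 → Tm = 2(13)+4(4) = 42°C
52°C vs 42°C → primer P1 is higher.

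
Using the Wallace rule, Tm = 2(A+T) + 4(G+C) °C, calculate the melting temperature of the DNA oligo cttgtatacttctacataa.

Counting bases: C=4, G=1, A=6, T=8
A+T = 14, G+C = 5
Tm = 2×14 + 4×5 = 48°C

48°C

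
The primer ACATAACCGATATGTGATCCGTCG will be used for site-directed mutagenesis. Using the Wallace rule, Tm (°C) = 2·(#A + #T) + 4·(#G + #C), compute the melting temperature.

Scanning the sequence gives T=6, A=7, C=6, G=5.
A+T = 13, G+C = 11
Tm = 4·11 + 2·13 = 44 + 26 = 70°C

70°C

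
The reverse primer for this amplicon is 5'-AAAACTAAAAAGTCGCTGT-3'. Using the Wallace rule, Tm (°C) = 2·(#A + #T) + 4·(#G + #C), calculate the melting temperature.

Base counts: A=9, T=4, G=3, C=3
A+T = 13, G+C = 6
Tm = 2×13 + 4×6 = 50°C

50°C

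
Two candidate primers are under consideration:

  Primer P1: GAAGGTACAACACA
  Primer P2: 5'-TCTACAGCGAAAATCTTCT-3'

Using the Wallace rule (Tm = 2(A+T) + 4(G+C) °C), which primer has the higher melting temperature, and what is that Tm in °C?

Primer P2, 52°C

Primer P1: A+T=8, G+C=6 → Tm = 2(8)+4(6) = 40°C
Primer P2: A+T=12, G+C=7 → Tm = 2(12)+4(7) = 52°C
40°C vs 52°C → primer P2 is higher.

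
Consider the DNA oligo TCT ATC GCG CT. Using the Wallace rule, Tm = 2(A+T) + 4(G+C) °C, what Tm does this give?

Counting bases: T=4, C=4, A=1, G=2
A+T = 5, G+C = 6
Tm = 2(5) + 4(6) = 10 + 24 = 34°C

34°C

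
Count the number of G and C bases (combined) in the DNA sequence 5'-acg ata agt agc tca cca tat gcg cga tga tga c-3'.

Counting bases: G=8, C=8, T=7, A=11
G+C = 8 + 8 = 16

16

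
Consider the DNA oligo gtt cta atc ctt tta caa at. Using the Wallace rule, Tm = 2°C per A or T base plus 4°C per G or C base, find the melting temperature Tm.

50°C

Base counts: G=1, A=6, C=4, T=9
A+T = 15, G+C = 5
Tm = 2×15 + 4×5 = 50°C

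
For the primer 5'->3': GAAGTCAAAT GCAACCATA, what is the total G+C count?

Base counts: A=9, G=3, T=3, C=4
Total G or C: 3 + 4 = 7

7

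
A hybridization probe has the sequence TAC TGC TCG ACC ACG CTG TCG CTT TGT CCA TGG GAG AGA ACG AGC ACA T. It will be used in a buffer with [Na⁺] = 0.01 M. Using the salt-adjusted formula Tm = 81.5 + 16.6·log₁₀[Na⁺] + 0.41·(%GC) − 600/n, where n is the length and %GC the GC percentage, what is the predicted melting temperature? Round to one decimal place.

Length n = 49. C=14, G=13, A=11, T=11
G+C = 27, so %GC = 27/49 × 100 = 55.102%
Salt term: 16.6 × (-2) = -33.2
GC term: 0.41 × 55.102 = 22.592; length term: −600/49 = −12.245
Tm = 81.5 + (-33.2) + 22.592 − 12.245 = 58.647 → 58.6°C

58.6°C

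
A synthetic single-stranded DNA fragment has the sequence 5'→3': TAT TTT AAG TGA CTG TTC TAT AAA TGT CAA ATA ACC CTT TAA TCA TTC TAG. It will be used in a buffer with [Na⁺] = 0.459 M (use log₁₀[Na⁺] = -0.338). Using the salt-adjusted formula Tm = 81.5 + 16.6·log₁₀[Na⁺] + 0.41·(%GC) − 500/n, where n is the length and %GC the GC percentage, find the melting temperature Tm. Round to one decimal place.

76.5°C

Length n = 51. Base counts: G=5, C=8, T=21, A=17
G+C = 13, so %GC = 13/51 × 100 = 25.49%
Salt term: 16.6 × (-0.338) = -5.611
GC term: 0.41 × 25.49 = 10.451; length term: −500/51 = −9.804
Tm = 81.5 + (-5.611) + 10.451 − 9.804 = 76.536 → 76.5°C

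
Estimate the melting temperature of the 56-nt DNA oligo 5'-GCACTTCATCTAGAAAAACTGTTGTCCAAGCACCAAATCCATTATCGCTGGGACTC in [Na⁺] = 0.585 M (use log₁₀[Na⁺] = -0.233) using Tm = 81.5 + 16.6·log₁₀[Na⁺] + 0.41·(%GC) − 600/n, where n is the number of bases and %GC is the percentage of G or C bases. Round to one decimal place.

Length n = 56. A=17, C=16, G=9, T=14
G+C = 25, so %GC = 25/56 × 100 = 44.643%
Salt term: 16.6 × (-0.233) = -3.868
GC term: 0.41 × 44.643 = 18.304; length term: −600/56 = −10.714
Tm = 81.5 + (-3.868) + 18.304 − 10.714 = 85.222 → 85.2°C

85.2°C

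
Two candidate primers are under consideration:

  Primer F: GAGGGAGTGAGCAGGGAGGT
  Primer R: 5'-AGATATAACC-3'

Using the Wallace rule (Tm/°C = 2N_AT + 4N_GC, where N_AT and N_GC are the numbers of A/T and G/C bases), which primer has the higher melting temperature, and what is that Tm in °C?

Primer F: A+T=7, G+C=13 → Tm = 2(7)+4(13) = 66°C
Primer R: A+T=7, G+C=3 → Tm = 2(7)+4(3) = 26°C
66°C vs 26°C → primer F is higher.

Primer F, 66°C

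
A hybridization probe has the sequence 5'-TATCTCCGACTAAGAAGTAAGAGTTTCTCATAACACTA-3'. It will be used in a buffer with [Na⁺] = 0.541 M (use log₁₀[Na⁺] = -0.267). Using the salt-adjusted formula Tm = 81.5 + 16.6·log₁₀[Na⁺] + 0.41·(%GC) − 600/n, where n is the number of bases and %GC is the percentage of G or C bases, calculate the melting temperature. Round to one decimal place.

Length n = 38. Counting bases: C=8, T=11, G=5, A=14
G+C = 13, so %GC = 13/38 × 100 = 34.211%
Salt term: 16.6 × (-0.267) = -4.432
GC term: 0.41 × 34.211 = 14.027; length term: −600/38 = −15.789
Tm = 81.5 + (-4.432) + 14.027 − 15.789 = 75.306 → 75.3°C

75.3°C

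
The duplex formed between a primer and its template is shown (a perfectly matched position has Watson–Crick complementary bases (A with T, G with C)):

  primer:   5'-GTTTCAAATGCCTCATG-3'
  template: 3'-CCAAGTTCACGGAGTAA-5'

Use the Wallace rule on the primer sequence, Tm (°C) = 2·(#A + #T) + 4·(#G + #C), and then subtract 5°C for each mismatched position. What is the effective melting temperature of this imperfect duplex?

33°C

Primer base counts: A=4, T=6, G=3, C=4 → A+T=10, G+C=7
Perfect-match Tm = 2(10) + 4(7) = 20 + 28 = 48°C
Mismatches (positions where the bases are not complementary): 3 (at positions 2, 8, 17)
Effective Tm = 48 − 3×5 = 48 − 15 = 33°C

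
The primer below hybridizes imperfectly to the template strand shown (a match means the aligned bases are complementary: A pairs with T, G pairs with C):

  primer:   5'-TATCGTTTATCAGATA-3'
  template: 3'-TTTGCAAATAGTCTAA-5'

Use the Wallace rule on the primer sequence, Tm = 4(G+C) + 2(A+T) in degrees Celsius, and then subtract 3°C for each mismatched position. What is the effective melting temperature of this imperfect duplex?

31°C

Primer base counts: A=5, T=7, G=2, C=2 → A+T=12, G+C=4
Perfect-match Tm = 2(12) + 4(4) = 24 + 16 = 40°C
Mismatches (positions where the bases are not complementary): 3 (at positions 1, 3, 16)
Effective Tm = 40 − 3×3 = 40 − 9 = 31°C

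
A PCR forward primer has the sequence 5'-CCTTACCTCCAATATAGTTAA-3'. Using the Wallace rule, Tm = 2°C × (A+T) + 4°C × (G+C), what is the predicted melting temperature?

Base counts: C=6, G=1, A=7, T=7
So N_AT = 14 and N_GC = 7.
Tm = 4·7 + 2·14 = 28 + 28 = 56°C

56°C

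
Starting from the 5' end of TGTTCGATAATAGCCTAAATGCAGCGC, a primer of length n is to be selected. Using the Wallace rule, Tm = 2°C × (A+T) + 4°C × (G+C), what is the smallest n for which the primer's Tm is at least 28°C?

First 10 bases: TGTTCGATAA → Tm = 26°C (< 28°C)
First 11 bases: TGTTCGATAAT → Tm = 28°C (≥ 28°C)
Since every base adds ≥2°C, Tm only increases with n, so the threshold is first crossed at n = 11.

n = 11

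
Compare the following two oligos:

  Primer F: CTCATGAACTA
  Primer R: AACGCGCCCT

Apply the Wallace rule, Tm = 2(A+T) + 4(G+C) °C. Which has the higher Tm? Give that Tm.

Primer R, 34°C

Primer F: A+T=7, G+C=4 → Tm = 2(7)+4(4) = 30°C
Primer R: A+T=3, G+C=7 → Tm = 2(3)+4(7) = 34°C
30°C vs 34°C → primer R is higher.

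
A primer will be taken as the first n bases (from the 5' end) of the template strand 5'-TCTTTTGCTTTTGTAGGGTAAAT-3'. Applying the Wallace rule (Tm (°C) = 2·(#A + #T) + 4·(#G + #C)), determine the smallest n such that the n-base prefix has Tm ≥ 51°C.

n = 19

First 18 bases: TCTTTTGCTTTTGTAGGG → Tm = 50°C (< 51°C)
First 19 bases: TCTTTTGCTTTTGTAGGGT → Tm = 52°C (≥ 51°C)
Since every base adds ≥2°C, Tm only increases with n, so the threshold is first crossed at n = 19.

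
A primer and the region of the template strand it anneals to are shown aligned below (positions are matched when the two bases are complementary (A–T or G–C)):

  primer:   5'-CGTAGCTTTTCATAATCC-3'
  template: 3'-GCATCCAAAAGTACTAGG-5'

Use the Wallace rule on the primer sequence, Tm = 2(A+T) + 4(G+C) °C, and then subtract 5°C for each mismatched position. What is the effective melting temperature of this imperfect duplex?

Primer base counts: A=4, T=7, G=2, C=5 → A+T=11, G+C=7
Perfect-match Tm = 2(11) + 4(7) = 22 + 28 = 50°C
Mismatches (positions where the bases are not complementary): 2 (at positions 6, 14)
Effective Tm = 50 − 2×5 = 50 − 10 = 40°C

40°C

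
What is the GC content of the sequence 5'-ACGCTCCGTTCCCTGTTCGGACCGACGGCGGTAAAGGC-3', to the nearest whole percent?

Counting bases: T=7, A=6, G=12, C=13
G+C = 12 + 13 = 25 out of 38 bases
%GC = 25/38 × 100 = 65.79% ≈ 66%

66%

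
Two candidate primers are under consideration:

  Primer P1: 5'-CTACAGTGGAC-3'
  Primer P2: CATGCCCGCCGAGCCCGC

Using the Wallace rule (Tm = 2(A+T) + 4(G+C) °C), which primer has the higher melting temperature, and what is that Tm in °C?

Primer P2, 66°C

Primer P1: A+T=5, G+C=6 → Tm = 2(5)+4(6) = 34°C
Primer P2: A+T=3, G+C=15 → Tm = 2(3)+4(15) = 66°C
34°C vs 66°C → primer P2 is higher.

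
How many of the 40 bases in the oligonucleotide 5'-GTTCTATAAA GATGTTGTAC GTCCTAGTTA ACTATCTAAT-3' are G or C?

C=6, A=12, T=16, G=6
Total G or C: 6 + 6 = 12

12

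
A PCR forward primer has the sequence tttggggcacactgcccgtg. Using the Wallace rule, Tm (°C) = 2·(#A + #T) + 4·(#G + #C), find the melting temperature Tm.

66°C

Counting bases: C=6, A=2, T=5, G=7
So N_AT = 7 and N_GC = 13.
Tm = 4·13 + 2·7 = 52 + 14 = 66°C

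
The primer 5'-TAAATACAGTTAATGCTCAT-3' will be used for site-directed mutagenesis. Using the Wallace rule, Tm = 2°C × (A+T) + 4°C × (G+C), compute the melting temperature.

50°C

Base counts: A=8, T=7, G=2, C=3
So N_AT = 15 and N_GC = 5.
Tm = 2(15) + 4(5) = 30 + 20 = 50°C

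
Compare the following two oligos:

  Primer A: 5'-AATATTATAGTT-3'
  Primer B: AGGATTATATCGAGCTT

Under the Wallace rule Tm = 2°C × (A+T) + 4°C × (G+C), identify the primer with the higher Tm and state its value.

Primer B, 46°C

Primer A: A+T=11, G+C=1 → Tm = 2(11)+4(1) = 26°C
Primer B: A+T=11, G+C=6 → Tm = 2(11)+4(6) = 46°C
26°C vs 46°C → primer B is higher.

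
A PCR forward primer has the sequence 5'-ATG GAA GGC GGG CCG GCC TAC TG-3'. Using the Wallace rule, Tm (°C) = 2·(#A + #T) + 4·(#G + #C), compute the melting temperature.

78°C

Base counts: T=3, A=4, C=6, G=10
AT pairs contribute 7, GC pairs contribute 16.
Tm = 2×7 + 4×16 = 78°C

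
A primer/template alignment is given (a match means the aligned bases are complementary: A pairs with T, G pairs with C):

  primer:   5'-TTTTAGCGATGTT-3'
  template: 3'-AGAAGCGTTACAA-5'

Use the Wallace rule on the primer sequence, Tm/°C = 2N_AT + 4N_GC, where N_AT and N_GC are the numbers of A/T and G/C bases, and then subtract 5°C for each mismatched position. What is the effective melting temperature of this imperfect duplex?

Primer base counts: A=2, T=7, G=3, C=1 → A+T=9, G+C=4
Perfect-match Tm = 2(9) + 4(4) = 18 + 16 = 34°C
Mismatches (positions where the bases are not complementary): 3 (at positions 2, 5, 8)
Effective Tm = 34 − 3×5 = 34 − 15 = 19°C

19°C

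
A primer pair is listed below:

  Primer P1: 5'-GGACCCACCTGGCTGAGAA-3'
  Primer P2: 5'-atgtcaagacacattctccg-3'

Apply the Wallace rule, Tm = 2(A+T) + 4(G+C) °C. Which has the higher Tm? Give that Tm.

Primer P1, 62°C

Primer P1: A+T=7, G+C=12 → Tm = 2(7)+4(12) = 62°C
Primer P2: A+T=11, G+C=9 → Tm = 2(11)+4(9) = 58°C
62°C vs 58°C → primer P1 is higher.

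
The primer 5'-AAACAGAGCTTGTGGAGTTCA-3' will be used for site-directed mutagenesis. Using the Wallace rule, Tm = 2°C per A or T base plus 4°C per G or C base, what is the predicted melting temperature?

60°C

Base counts: C=3, G=6, A=7, T=5
So N_AT = 12 and N_GC = 9.
Tm = 4·9 + 2·12 = 36 + 24 = 60°C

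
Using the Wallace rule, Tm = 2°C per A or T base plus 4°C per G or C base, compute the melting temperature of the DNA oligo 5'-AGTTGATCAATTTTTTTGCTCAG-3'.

Counting bases: C=3, G=4, A=5, T=11
AT pairs contribute 16, GC pairs contribute 7.
Tm = 2×16 + 4×7 = 60°C

60°C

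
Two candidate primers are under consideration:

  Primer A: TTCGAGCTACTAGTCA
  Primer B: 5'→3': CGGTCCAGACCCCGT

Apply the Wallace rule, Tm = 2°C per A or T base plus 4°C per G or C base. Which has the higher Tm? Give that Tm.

Primer A: A+T=9, G+C=7 → Tm = 2(9)+4(7) = 46°C
Primer B: A+T=4, G+C=11 → Tm = 2(4)+4(11) = 52°C
46°C vs 52°C → primer B is higher.

Primer B, 52°C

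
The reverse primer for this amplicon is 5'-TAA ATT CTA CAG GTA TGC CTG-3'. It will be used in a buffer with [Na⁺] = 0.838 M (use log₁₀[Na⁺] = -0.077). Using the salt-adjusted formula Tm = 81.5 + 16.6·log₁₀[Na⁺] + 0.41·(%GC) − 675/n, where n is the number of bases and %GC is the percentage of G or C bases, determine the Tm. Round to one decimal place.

Length n = 21. C=4, T=7, G=4, A=6
G+C = 8, so %GC = 8/21 × 100 = 38.095%
Salt term: 16.6 × (-0.077) = -1.278
GC term: 0.41 × 38.095 = 15.619; length term: −675/21 = −32.143
Tm = 81.5 + (-1.278) + 15.619 − 32.143 = 63.698 → 63.7°C

63.7°C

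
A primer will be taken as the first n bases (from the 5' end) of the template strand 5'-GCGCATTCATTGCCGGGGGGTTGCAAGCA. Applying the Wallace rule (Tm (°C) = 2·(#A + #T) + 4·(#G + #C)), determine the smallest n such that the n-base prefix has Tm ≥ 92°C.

n = 28

First 27 bases: GCGCATTCATTGCCGGGGGGTTGCAAG → Tm = 88°C (< 92°C)
First 28 bases: GCGCATTCATTGCCGGGGGGTTGCAAGC → Tm = 92°C (≥ 92°C)
Since every base adds ≥2°C, Tm only increases with n, so the threshold is first crossed at n = 28.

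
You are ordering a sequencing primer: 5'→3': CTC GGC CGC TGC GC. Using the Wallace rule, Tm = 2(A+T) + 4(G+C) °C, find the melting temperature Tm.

Scanning the sequence gives A=0, C=7, T=2, G=5.
So N_AT = 2 and N_GC = 12.
Tm = 4·12 + 2·2 = 48 + 4 = 52°C

52°C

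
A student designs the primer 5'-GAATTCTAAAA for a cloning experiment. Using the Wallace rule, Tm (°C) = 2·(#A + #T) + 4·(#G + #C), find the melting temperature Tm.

A=6, G=1, C=1, T=3
A+T = 9, G+C = 2
Tm = 4·2 + 2·9 = 8 + 18 = 26°C

26°C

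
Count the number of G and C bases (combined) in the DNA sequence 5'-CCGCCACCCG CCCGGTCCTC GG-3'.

G=6, C=13, T=2, A=1
G+C = 6 + 13 = 19

19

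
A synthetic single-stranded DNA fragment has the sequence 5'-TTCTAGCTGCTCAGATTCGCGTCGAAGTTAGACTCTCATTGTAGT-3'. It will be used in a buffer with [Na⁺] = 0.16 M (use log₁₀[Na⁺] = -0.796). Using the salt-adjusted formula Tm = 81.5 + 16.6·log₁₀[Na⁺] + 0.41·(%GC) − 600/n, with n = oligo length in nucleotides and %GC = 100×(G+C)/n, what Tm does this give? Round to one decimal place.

Length n = 45. Scanning the sequence gives G=10, T=16, C=10, A=9.
G+C = 20, so %GC = 20/45 × 100 = 44.444%
Salt term: 16.6 × (-0.796) = -13.214
GC term: 0.41 × 44.444 = 18.222; length term: −600/45 = −13.333
Tm = 81.5 + (-13.214) + 18.222 − 13.333 = 73.175 → 73.2°C

73.2°C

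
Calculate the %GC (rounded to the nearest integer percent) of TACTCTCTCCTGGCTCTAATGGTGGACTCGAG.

53%

Counting bases: T=10, C=9, G=8, A=5
G+C = 8 + 9 = 17 out of 32 bases
%GC = 17/32 × 100 = 53.12% ≈ 53%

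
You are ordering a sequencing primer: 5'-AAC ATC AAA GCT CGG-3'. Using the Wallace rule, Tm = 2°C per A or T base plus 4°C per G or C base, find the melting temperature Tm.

44°C

Counting bases: G=3, C=4, A=6, T=2
AT pairs contribute 8, GC pairs contribute 7.
Tm = 4·7 + 2·8 = 28 + 16 = 44°C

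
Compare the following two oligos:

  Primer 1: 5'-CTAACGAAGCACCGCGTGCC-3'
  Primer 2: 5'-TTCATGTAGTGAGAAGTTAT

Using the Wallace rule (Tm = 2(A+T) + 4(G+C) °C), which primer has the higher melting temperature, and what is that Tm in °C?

Primer 1, 66°C

Primer 1: A+T=7, G+C=13 → Tm = 2(7)+4(13) = 66°C
Primer 2: A+T=14, G+C=6 → Tm = 2(14)+4(6) = 52°C
66°C vs 52°C → primer 1 is higher.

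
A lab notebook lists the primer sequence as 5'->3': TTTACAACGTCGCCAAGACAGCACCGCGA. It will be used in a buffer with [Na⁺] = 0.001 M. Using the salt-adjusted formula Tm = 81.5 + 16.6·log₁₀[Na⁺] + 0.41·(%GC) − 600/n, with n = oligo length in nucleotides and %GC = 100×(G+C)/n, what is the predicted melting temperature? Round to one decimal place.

Length n = 29. Base counts: A=9, C=10, G=6, T=4
G+C = 16, so %GC = 16/29 × 100 = 55.172%
Salt term: 16.6 × (-3) = -49.8
GC term: 0.41 × 55.172 = 22.621; length term: −600/29 = −20.69
Tm = 81.5 + (-49.8) + 22.621 − 20.69 = 33.631 → 33.6°C

33.6°C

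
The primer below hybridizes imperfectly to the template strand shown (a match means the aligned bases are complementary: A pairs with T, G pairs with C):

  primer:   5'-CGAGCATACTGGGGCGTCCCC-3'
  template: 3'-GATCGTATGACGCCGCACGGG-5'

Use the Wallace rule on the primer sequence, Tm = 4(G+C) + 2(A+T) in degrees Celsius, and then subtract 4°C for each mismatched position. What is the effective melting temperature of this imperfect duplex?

Primer base counts: A=3, T=3, G=7, C=8 → A+T=6, G+C=15
Perfect-match Tm = 2(6) + 4(15) = 12 + 60 = 72°C
Mismatches (positions where the bases are not complementary): 3 (at positions 2, 12, 18)
Effective Tm = 72 − 3×4 = 72 − 12 = 60°C

60°C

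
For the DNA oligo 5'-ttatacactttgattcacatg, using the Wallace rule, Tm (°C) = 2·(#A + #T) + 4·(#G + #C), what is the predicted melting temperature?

54°C

Scanning the sequence gives T=9, G=2, A=6, C=4.
So N_AT = 15 and N_GC = 6.
Tm = 4·6 + 2·15 = 24 + 30 = 54°C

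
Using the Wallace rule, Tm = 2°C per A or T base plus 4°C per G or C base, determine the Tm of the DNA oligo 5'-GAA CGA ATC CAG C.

40°C

Base counts: A=5, G=3, T=1, C=4
So N_AT = 6 and N_GC = 7.
Tm = 2×6 + 4×7 = 40°C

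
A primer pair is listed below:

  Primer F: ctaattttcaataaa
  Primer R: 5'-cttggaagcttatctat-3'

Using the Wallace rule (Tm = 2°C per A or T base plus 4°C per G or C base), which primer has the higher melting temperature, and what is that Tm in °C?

Primer F: A+T=13, G+C=2 → Tm = 2(13)+4(2) = 34°C
Primer R: A+T=11, G+C=6 → Tm = 2(11)+4(6) = 46°C
34°C vs 46°C → primer R is higher.

Primer R, 46°C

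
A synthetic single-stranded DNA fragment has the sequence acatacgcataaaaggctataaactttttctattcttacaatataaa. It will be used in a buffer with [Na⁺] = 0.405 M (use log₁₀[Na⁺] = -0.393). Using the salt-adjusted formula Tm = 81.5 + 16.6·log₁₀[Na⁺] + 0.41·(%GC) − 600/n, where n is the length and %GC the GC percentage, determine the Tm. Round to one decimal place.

71.8°C

Length n = 47. C=8, G=3, A=20, T=16
G+C = 11, so %GC = 11/47 × 100 = 23.404%
Salt term: 16.6 × (-0.393) = -6.524
GC term: 0.41 × 23.404 = 9.596; length term: −600/47 = −12.766
Tm = 81.5 + (-6.524) + 9.596 − 12.766 = 71.806 → 71.8°C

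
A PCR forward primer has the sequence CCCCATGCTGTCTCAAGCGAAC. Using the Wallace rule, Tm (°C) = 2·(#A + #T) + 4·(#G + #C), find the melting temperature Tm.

A=5, G=4, C=9, T=4
AT pairs contribute 9, GC pairs contribute 13.
Tm = 4·13 + 2·9 = 52 + 18 = 70°C

70°C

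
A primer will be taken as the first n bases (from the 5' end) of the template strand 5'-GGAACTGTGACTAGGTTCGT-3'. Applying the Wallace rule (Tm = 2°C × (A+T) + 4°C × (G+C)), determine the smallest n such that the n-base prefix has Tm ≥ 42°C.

First 13 bases: GGAACTGTGACTA → Tm = 38°C (< 42°C)
First 14 bases: GGAACTGTGACTAG → Tm = 42°C (≥ 42°C)
Each additional base adds 2°C (A/T) or 4°C (G/C), so Tm is non-decreasing in n; n = 14 is the first length to reach 42°C.

n = 14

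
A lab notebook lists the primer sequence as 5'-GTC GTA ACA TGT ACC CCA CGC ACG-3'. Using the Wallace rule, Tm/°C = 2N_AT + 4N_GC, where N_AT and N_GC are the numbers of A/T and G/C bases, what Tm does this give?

76°C

A=6, G=5, C=9, T=4
AT pairs contribute 10, GC pairs contribute 14.
Tm = 2(10) + 4(14) = 20 + 56 = 76°C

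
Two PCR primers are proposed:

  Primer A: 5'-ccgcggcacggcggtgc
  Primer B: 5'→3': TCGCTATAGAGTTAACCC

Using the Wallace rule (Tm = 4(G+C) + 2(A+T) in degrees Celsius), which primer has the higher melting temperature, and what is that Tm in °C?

Primer A: A+T=2, G+C=15 → Tm = 2(2)+4(15) = 64°C
Primer B: A+T=10, G+C=8 → Tm = 2(10)+4(8) = 52°C
64°C vs 52°C → primer A is higher.

Primer A, 64°C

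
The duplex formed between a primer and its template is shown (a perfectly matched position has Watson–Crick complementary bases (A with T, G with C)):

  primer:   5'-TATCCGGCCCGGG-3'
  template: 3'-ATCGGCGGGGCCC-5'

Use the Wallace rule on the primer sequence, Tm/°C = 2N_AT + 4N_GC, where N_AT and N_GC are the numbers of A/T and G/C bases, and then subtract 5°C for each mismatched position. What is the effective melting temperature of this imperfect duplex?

36°C

Primer base counts: A=1, T=2, G=5, C=5 → A+T=3, G+C=10
Perfect-match Tm = 2(3) + 4(10) = 6 + 40 = 46°C
Mismatches (positions where the bases are not complementary): 2 (at positions 3, 7)
Effective Tm = 46 − 2×5 = 46 − 10 = 36°C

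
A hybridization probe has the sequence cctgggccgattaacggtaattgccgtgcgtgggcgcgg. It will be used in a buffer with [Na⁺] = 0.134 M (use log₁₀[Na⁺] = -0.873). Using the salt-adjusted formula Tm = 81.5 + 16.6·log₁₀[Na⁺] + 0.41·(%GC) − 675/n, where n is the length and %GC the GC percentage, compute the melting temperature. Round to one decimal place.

Length n = 39. Scanning the sequence gives C=10, G=16, T=8, A=5.
G+C = 26, so %GC = 26/39 × 100 = 66.667%
Salt term: 16.6 × (-0.873) = -14.492
GC term: 0.41 × 66.667 = 27.333; length term: −675/39 = −17.308
Tm = 81.5 + (-14.492) + 27.333 − 17.308 = 77.033 → 77.0°C

77.0°C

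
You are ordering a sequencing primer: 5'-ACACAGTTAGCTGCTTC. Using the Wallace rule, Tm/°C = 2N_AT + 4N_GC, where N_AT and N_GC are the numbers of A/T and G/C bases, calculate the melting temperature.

50°C

Base counts: A=4, T=5, C=5, G=3
AT pairs contribute 9, GC pairs contribute 8.
Tm = 2(9) + 4(8) = 18 + 32 = 50°C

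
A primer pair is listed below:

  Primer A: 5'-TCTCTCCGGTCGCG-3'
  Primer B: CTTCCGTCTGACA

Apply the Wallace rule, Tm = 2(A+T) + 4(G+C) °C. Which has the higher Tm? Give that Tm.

Primer A: A+T=4, G+C=10 → Tm = 2(4)+4(10) = 48°C
Primer B: A+T=6, G+C=7 → Tm = 2(6)+4(7) = 40°C
48°C vs 40°C → primer A is higher.

Primer A, 48°C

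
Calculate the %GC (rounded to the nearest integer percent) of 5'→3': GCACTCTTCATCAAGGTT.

44%

Base counts: G=3, C=5, A=4, T=6
G+C = 3 + 5 = 8 out of 18 bases
%GC = 8/18 × 100 = 44.44% ≈ 44%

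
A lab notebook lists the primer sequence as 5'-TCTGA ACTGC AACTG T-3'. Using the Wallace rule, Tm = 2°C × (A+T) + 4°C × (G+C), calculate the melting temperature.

Counting bases: G=3, A=4, T=5, C=4
AT pairs contribute 9, GC pairs contribute 7.
Tm = 2×9 + 4×7 = 46°C

46°C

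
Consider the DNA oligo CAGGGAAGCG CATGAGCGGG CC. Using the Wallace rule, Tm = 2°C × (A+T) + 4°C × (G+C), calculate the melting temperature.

76°C

C=6, G=10, T=1, A=5
So N_AT = 6 and N_GC = 16.
Tm = 2×6 + 4×16 = 76°C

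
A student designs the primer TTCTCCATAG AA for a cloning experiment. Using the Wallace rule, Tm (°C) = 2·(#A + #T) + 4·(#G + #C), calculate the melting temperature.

32°C

G=1, A=4, C=3, T=4
So N_AT = 8 and N_GC = 4.
Tm = 2(8) + 4(4) = 16 + 16 = 32°C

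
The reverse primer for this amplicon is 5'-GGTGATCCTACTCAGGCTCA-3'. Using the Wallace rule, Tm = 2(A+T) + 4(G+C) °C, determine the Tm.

62°C

Counting bases: C=6, A=4, G=5, T=5
A+T = 9, G+C = 11
Tm = 2×9 + 4×11 = 62°C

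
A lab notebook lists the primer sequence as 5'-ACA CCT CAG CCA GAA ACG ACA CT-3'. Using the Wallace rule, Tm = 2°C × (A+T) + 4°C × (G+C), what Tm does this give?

70°C

Scanning the sequence gives G=3, T=2, C=9, A=9.
So N_AT = 11 and N_GC = 12.
Tm = 2(11) + 4(12) = 22 + 48 = 70°C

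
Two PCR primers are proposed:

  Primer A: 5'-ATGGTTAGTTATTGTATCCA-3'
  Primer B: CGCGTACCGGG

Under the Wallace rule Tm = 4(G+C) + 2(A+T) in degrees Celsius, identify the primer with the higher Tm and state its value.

Primer A, 52°C

Primer A: A+T=14, G+C=6 → Tm = 2(14)+4(6) = 52°C
Primer B: A+T=2, G+C=9 → Tm = 2(2)+4(9) = 40°C
52°C vs 40°C → primer A is higher.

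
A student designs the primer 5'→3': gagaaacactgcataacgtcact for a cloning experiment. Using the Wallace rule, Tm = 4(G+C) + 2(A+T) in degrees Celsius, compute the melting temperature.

G=4, T=4, A=9, C=6
AT pairs contribute 13, GC pairs contribute 10.
Tm = 2(13) + 4(10) = 26 + 40 = 66°C

66°C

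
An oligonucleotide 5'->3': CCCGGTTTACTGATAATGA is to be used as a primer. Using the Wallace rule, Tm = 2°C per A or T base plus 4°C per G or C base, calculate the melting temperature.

54°C

Scanning the sequence gives A=5, T=6, C=4, G=4.
So N_AT = 11 and N_GC = 8.
Tm = 2(11) + 4(8) = 22 + 32 = 54°C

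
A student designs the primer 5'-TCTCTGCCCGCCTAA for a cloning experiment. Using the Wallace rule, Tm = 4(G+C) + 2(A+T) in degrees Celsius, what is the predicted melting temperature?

48°C

Base counts: G=2, A=2, C=7, T=4
AT pairs contribute 6, GC pairs contribute 9.
Tm = 4·9 + 2·6 = 36 + 12 = 48°C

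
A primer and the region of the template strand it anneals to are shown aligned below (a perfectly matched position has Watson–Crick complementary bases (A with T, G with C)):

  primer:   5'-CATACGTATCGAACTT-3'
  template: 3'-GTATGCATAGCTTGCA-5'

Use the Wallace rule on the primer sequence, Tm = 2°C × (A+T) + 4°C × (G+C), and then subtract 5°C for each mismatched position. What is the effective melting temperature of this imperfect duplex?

Primer base counts: A=5, T=5, G=2, C=4 → A+T=10, G+C=6
Perfect-match Tm = 2(10) + 4(6) = 20 + 24 = 44°C
Mismatches (positions where the bases are not complementary): 1 (at position 15)
Effective Tm = 44 − 1×5 = 44 − 5 = 39°C

39°C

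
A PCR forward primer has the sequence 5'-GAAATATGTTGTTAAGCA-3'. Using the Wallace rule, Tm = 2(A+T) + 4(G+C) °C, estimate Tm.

Scanning the sequence gives A=7, G=4, T=6, C=1.
AT pairs contribute 13, GC pairs contribute 5.
Tm = 4·5 + 2·13 = 20 + 26 = 46°C

46°C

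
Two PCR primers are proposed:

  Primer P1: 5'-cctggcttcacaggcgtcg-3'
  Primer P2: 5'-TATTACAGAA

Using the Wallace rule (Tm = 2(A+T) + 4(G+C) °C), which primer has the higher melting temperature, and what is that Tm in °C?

Primer P1: A+T=6, G+C=13 → Tm = 2(6)+4(13) = 64°C
Primer P2: A+T=8, G+C=2 → Tm = 2(8)+4(2) = 24°C
64°C vs 24°C → primer P1 is higher.

Primer P1, 64°C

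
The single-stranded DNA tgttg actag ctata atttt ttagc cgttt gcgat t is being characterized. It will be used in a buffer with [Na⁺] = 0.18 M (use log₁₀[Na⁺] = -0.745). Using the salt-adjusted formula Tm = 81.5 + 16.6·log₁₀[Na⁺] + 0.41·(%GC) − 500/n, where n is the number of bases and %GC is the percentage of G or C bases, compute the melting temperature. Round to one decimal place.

Length n = 36. Base counts: G=7, C=5, A=7, T=17
G+C = 12, so %GC = 12/36 × 100 = 33.333%
Salt term: 16.6 × (-0.745) = -12.367
GC term: 0.41 × 33.333 = 13.667; length term: −500/36 = −13.889
Tm = 81.5 + (-12.367) + 13.667 − 13.889 = 68.911 → 68.9°C

68.9°C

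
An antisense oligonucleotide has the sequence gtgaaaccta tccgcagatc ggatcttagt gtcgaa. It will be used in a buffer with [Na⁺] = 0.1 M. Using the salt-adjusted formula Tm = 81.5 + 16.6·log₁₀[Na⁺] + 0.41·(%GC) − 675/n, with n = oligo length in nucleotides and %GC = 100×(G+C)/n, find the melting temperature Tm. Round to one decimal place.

65.5°C

Length n = 36. Counting bases: G=9, T=9, C=8, A=10
G+C = 17, so %GC = 17/36 × 100 = 47.222%
Salt term: 16.6 × (-1) = -16.6
GC term: 0.41 × 47.222 = 19.361; length term: −675/36 = −18.75
Tm = 81.5 + (-16.6) + 19.361 − 18.75 = 65.511 → 65.5°C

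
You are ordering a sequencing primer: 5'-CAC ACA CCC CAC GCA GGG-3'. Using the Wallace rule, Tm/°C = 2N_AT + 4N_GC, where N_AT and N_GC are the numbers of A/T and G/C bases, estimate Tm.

62°C

Counting bases: G=4, A=5, T=0, C=9
So N_AT = 5 and N_GC = 13.
Tm = 4·13 + 2·5 = 52 + 10 = 62°C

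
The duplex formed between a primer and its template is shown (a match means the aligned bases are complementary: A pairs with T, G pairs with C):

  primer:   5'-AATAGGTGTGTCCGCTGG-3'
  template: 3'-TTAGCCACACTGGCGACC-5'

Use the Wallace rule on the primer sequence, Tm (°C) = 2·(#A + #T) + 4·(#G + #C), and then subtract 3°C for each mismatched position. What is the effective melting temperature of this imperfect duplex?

Primer base counts: A=3, T=5, G=7, C=3 → A+T=8, G+C=10
Perfect-match Tm = 2(8) + 4(10) = 16 + 40 = 56°C
Mismatches (positions where the bases are not complementary): 2 (at positions 4, 11)
Effective Tm = 56 − 2×3 = 56 − 6 = 50°C

50°C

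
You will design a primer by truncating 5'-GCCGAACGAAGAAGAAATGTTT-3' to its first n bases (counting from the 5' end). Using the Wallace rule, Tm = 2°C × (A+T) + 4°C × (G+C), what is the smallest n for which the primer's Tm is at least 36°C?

First 10 bases: GCCGAACGAA → Tm = 32°C (< 36°C)
First 11 bases: GCCGAACGAAG → Tm = 36°C (≥ 36°C)
Each additional base adds 2°C (A/T) or 4°C (G/C), so Tm is non-decreasing in n; n = 11 is the first length to reach 36°C.

n = 11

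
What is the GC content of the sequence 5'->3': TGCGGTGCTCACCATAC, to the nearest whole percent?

Scanning the sequence gives A=3, C=6, G=4, T=4.
G+C = 4 + 6 = 10 out of 17 bases
%GC = 10/17 × 100 = 58.82% ≈ 59%

59%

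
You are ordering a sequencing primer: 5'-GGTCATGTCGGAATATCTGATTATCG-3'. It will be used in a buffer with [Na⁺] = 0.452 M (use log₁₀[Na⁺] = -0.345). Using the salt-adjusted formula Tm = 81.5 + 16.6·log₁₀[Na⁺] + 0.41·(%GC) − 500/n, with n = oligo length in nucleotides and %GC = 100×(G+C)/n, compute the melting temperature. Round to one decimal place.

73.9°C

Length n = 26. G=7, C=4, T=9, A=6
G+C = 11, so %GC = 11/26 × 100 = 42.308%
Salt term: 16.6 × (-0.345) = -5.727
GC term: 0.41 × 42.308 = 17.346; length term: −500/26 = −19.231
Tm = 81.5 + (-5.727) + 17.346 − 19.231 = 73.888 → 73.9°C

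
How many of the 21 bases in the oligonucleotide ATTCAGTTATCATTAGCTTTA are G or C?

5

Scanning the sequence gives G=2, T=10, A=6, C=3.
Total G or C: 2 + 3 = 5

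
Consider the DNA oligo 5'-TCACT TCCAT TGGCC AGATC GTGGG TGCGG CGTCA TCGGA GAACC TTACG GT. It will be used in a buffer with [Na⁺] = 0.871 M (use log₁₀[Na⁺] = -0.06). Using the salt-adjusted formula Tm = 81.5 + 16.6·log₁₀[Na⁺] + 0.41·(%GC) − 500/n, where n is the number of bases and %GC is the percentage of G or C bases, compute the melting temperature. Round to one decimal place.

Length n = 52. Base counts: A=9, G=16, C=14, T=13
G+C = 30, so %GC = 30/52 × 100 = 57.692%
Salt term: 16.6 × (-0.06) = -0.996
GC term: 0.41 × 57.692 = 23.654; length term: −500/52 = −9.615
Tm = 81.5 + (-0.996) + 23.654 − 9.615 = 94.543 → 94.5°C

94.5°C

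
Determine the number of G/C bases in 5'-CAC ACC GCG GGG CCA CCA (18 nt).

14

Counting bases: C=9, T=0, A=4, G=5
G+C = 5 + 9 = 14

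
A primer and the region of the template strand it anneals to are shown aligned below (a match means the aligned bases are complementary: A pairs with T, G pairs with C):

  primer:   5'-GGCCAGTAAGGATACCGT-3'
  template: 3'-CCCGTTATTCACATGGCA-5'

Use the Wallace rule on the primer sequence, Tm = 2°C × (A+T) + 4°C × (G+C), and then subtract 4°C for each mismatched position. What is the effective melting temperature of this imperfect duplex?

40°C

Primer base counts: A=5, T=3, G=6, C=4 → A+T=8, G+C=10
Perfect-match Tm = 2(8) + 4(10) = 16 + 40 = 56°C
Mismatches (positions where the bases are not complementary): 4 (at positions 3, 6, 11, 12)
Effective Tm = 56 − 4×4 = 56 − 16 = 40°C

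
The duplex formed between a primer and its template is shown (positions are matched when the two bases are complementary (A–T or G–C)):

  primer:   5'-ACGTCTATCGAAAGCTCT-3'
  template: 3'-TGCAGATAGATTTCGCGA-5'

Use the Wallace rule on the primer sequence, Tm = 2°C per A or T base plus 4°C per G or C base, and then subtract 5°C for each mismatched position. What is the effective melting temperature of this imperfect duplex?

42°C

Primer base counts: A=5, T=5, G=3, C=5 → A+T=10, G+C=8
Perfect-match Tm = 2(10) + 4(8) = 20 + 32 = 52°C
Mismatches (positions where the bases are not complementary): 2 (at positions 10, 16)
Effective Tm = 52 − 2×5 = 52 − 10 = 42°C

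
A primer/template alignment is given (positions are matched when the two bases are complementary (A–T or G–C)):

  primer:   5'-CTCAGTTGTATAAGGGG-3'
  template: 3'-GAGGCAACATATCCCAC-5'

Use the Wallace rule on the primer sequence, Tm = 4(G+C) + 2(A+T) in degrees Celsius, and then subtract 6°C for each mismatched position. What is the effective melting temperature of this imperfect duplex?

Primer base counts: A=4, T=5, G=6, C=2 → A+T=9, G+C=8
Perfect-match Tm = 2(9) + 4(8) = 18 + 32 = 50°C
Mismatches (positions where the bases are not complementary): 3 (at positions 4, 13, 16)
Effective Tm = 50 − 3×6 = 50 − 18 = 32°C

32°C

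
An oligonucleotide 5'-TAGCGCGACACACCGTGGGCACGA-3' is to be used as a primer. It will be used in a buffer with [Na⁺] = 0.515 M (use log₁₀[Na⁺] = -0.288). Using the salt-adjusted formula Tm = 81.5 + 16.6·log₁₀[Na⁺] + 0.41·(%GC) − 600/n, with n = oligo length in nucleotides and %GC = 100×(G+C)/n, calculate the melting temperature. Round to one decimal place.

Length n = 24. T=2, C=8, A=6, G=8
G+C = 16, so %GC = 16/24 × 100 = 66.667%
Salt term: 16.6 × (-0.288) = -4.781
GC term: 0.41 × 66.667 = 27.333; length term: −600/24 = −25
Tm = 81.5 + (-4.781) + 27.333 − 25 = 79.052 → 79.1°C

79.1°C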